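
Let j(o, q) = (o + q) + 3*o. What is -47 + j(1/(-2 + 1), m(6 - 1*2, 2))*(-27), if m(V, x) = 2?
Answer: 7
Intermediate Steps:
j(o, q) = q + 4*o
-47 + j(1/(-2 + 1), m(6 - 1*2, 2))*(-27) = -47 + (2 + 4/(-2 + 1))*(-27) = -47 + (2 + 4/(-1))*(-27) = -47 + (2 + 4*(-1))*(-27) = -47 + (2 - 4)*(-27) = -47 - 2*(-27) = -47 + 54 = 7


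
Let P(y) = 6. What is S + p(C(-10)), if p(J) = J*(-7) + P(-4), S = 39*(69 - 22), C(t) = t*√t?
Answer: 1839 + 70*I*√10 ≈ 1839.0 + 221.36*I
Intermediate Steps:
C(t) = t^(3/2)
S = 1833 (S = 39*47 = 1833)
p(J) = 6 - 7*J (p(J) = J*(-7) + 6 = -7*J + 6 = 6 - 7*J)
S + p(C(-10)) = 1833 + (6 - (-70)*I*√10) = 1833 + (6 + 70*I*√10) = 1839 + 70*I*√10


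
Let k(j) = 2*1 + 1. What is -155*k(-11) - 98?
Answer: -563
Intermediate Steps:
k(j) = 3 (k(j) = 2 + 1 = 3)
-155*k(-11) - 98 = -155*3 - 98 = -465 - 98 = -563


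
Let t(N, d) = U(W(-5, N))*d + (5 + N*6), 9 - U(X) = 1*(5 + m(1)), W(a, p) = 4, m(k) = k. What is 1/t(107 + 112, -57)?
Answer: 1/1148 ≈ 0.00087108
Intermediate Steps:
U(X) = 3 (U(X) = 9 - (5 + 1) = 9 - 6 = 3)
t(N, d) = 5 + 3*d + 6*N (t(N, d) = 3*d + (5 + N*6) = 3*d + (5 + 6*N) = 5 + 3*d + 6*N)
1/t(107 + 112, -57) = 1/(5 + 3*(-57) + 6*(107 + 112)) = 1/(5 - 171 + 6*219) = 1/(5 - 171 + 1314) = 1/1148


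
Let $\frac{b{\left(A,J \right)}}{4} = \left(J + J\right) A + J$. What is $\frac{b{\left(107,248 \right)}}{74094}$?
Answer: $\frac{106640}{37047} \approx 2.8785$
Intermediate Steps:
$b{\left(A,J \right)} = 4 J + 8 A J$ ($b{\left(A,J \right)} = 4 \left(\left(J + J\right) A + J\right) = 4 \left(2 J A + J\right) = 4 \left(2 A J + J\right) = 4 \left(J + 2 A J\right) = 4 J + 8 A J$)
$\frac{b{\left(107,248 \right)}}{74094} = \frac{4 \cdot 248 \left(1 + 2 \cdot 107\right)}{74094} = 4 \cdot 248 \left(1 + 214\right) \frac{1}{74094} = 4 \cdot 248 \cdot 215 \cdot \frac{1}{74094} = 213280 \cdot \frac{1}{74094} = \frac{106640}{37047}$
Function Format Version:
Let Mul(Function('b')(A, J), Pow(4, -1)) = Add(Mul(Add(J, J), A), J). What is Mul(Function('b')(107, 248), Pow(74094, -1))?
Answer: Rational(106640, 37047) ≈ 2.8785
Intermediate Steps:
Function('b')(A, J) = Add(Mul(4, J), Mul(8, A, J)) (Function('b')(A, J) = Mul(4, Add(Mul(Add(J, J), A), J)) = Mul(4, Add(Mul(Mul(2, J), A), J)) = Mul(4, Add(Mul(2, A, J), J)) = Mul(4, Add(J, Mul(2, A, J))) = Add(Mul(4, J), Mul(8, A, J)))
Mul(Function('b')(107, 248), Pow(74094, -1)) = Mul(Mul(4, 248, Add(1, Mul(2, 107))), Pow(74094, -1)) = Mul(Mul(4, 248, Add(1, 214)), Rational(1, 74094)) = Mul(Mul(4, 248, 215), Rational(1, 74094)) = Mul(213280, Rational(1, 74094)) = Rational(106640, 37047)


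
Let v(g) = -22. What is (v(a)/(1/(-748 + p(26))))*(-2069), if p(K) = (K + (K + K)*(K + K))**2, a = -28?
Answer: 339207054736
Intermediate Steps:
p(K) = (K + 4*K**2)**2 (p(K) = (K + (2*K)*(2*K))**2 = (K + 4*K**2)**2)
(v(a)/(1/(-748 + p(26))))*(-2069) = -(-16456 + 14872*(1 + 4*26)**2)*(-2069) = -(-16456 + 14872*(1 + 104)**2)*(-2069) = -22/(1/(-748 + 676*105**2))*(-2069) = -22/(1/(-748 + 676*11025))*(-2069) = -22/(1/(-748 + 7452900))*(-2069) = -22/(1/7452152)*(-2069) = -22/1/7452152*(-2069) = -22*7452152*(-2069) = -163947344*(-2069) = 339207054736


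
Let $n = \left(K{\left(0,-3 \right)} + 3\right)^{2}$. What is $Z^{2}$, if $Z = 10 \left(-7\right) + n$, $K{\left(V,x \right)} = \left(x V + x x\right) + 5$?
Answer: $47961$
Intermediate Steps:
$K{\left(V,x \right)} = 5 + x^{2} + V x$ ($K{\left(V,x \right)} = \left(V x + x^{2}\right) + 5 = \left(x^{2} + V x\right) + 5 = 5 + x^{2} + V x$)
$n = 289$ ($n = \left(\left(5 + \left(-3\right)^{2} + 0 \left(-3\right)\right) + 3\right)^{2} = \left(\left(5 + 9 + 0\right) + 3\right)^{2} = \left(14 + 3\right)^{2} = 17^{2} = 289$)
$Z = 219$ ($Z = 10 \left(-7\right) + 289 = -70 + 289 = 219$)
$Z^{2} = 219^{2} = 47961$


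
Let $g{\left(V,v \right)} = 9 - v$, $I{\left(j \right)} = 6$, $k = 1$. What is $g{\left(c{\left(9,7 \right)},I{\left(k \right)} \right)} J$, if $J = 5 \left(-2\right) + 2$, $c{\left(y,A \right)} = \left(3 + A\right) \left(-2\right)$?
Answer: $-24$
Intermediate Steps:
$c{\left(y,A \right)} = -6 - 2 A$
$J = -8$ ($J = -10 + 2 = -8$)
$g{\left(c{\left(9,7 \right)},I{\left(k \right)} \right)} J = \left(9 - 6\right) \left(-8\right) = 3 \left(-8\right) = -24$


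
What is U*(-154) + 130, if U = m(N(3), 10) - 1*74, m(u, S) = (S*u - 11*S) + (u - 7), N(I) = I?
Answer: 24462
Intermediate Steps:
m(u, S) = -7 + u - 11*S + S*u (m(u, S) = (-11*S + S*u) + (-7 + u) = -7 + u - 11*S + S*u)
U = -158 (U = (-7 + 3 - 11*10 + 10*3) - 1*74 = (-7 + 3 - 110 + 30) - 74 = -84 - 74 = -158)
U*(-154) + 130 = -158*(-154) + 130 = 24332 + 130 = 24462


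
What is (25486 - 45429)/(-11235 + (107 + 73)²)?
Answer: -19943/21165 ≈ -0.94226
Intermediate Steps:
(25486 - 45429)/(-11235 + (107 + 73)²) = -19943/(-11235 + 180²) = -19943/(-11235 + 32400) = -19943/21165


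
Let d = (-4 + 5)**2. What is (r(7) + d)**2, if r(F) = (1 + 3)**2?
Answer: 289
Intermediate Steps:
r(F) = 16 (r(F) = 4**2 = 16)
d = 1 (d = 1**2 = 1)
(r(7) + d)**2 = (16 + 1)**2 = 17**2 = 289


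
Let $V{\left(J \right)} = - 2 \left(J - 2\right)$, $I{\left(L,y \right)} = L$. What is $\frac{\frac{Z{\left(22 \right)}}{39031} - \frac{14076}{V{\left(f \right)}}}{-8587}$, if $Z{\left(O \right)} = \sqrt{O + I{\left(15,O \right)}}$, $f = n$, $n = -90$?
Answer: $\frac{153}{17174} - \frac{\sqrt{37}}{335159197} \approx 0.0089088$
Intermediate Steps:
$f = -90$
$V{\left(J \right)} = 4 - 2 J$ ($V{\left(J \right)} = - 2 \left(-2 + J\right) = 4 - 2 J$)
$Z{\left(O \right)} = \sqrt{15 + O}$ ($Z{\left(O \right)} = \sqrt{O + 15} = \sqrt{15 + O}$)
$\frac{\frac{Z{\left(22 \right)}}{39031} - \frac{14076}{V{\left(f \right)}}}{-8587} = \frac{\frac{\sqrt{15 + 22}}{39031} - \frac{14076}{4 - -180}}{-8587} = \left(\sqrt{37} \cdot \frac{1}{39031} - \frac{14076}{4 + 180}\right) \left(- \frac{1}{8587}\right) = \left(\frac{\sqrt{37}}{39031} - \frac{14076}{184}\right) \left(- \frac{1}{8587}\right) = \left(\frac{\sqrt{37}}{39031} - \frac{153}{2}\right) \left(- \frac{1}{8587}\right) = \left(- \frac{153}{2} + \frac{\sqrt{37}}{39031}\right) \left(- \frac{1}{8587}\right) = \frac{153}{17174} - \frac{\sqrt{37}}{335159197}$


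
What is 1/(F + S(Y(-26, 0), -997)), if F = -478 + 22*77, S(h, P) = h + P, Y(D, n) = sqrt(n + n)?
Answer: 1/219 ≈ 0.0045662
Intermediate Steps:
Y(D, n) = sqrt(2)*sqrt(n) (Y(D, n) = sqrt(2*n) = sqrt(2)*sqrt(n))
S(h, P) = P + h
F = 1216 (F = -478 + 1694 = 1216)
1/(F + S(Y(-26, 0), -997)) = 1/(1216 + (-997 + sqrt(2)*sqrt(0))) = 1/(1216 + (-997 + sqrt(2)*0)) = 1/(1216 + (-997 + 0)) = 1/(1216 - 997) = 1/219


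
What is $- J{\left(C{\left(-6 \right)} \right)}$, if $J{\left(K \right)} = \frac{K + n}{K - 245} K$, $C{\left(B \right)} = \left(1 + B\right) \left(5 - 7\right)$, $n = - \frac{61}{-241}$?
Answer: $\frac{4942}{11327} \approx 0.4363$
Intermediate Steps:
$n = \frac{61}{241}$ ($n = \left(-61\right) \left(- \frac{1}{241}\right) = \frac{61}{241} \approx 0.25311$)
$C{\left(B \right)} = -2 - 2 B$ ($C{\left(B \right)} = \left(1 + B\right) \left(-2\right) = -2 - 2 B$)
$J{\left(K \right)} = \frac{K \left(\frac{61}{241} + K\right)}{-245 + K}$ ($J{\left(K \right)} = \frac{K + \frac{61}{241}}{K - 245} K = \frac{\frac{61}{241} + K}{-245 + K} K = \frac{K \left(\frac{61}{241} + K\right)}{-245 + K}$)
$- J{\left(C{\left(-6 \right)} \right)} = - \frac{\left(-2 - -12\right) \left(61 + 241 \left(-2 - -12\right)\right)}{241 \left(-245 - -10\right)} = - \frac{\left(-2 + 12\right) \left(61 + 241 \left(-2 + 12\right)\right)}{241 \left(-245 + \left(-2 + 12\right)\right)} = - \frac{10 \left(61 + 241 \cdot 10\right)}{241 \left(-245 + 10\right)} = - \frac{10 \left(61 + 2410\right)}{241 \left(-235\right)} = - \frac{10 \left(-1\right) 2471}{241 \cdot 235} = \left(-1\right) \left(- \frac{4942}{11327}\right) = \frac{4942}{11327}$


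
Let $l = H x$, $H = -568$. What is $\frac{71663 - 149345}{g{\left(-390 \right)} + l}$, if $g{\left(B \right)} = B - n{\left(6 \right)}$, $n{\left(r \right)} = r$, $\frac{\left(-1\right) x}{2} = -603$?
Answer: $\frac{12947}{114234} \approx 0.11334$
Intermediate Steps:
$x = 1206$ ($x = \left(-2\right) \left(-603\right) = 1206$)
$l = -685008$ ($l = \left(-568\right) 1206 = -685008$)
$g{\left(B \right)} = -6 + B$ ($g{\left(B \right)} = B - 6 = -6 + B$)
$\frac{71663 - 149345}{g{\left(-390 \right)} + l} = \frac{71663 - 149345}{\left(-6 - 390\right) - 685008} = - \frac{77682}{-396 - 685008} = - \frac{77682}{-685404} = \left(-77682\right) \left(- \frac{1}{685404}\right) = \frac{12947}{114234}$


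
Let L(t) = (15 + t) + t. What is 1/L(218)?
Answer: 1/451 ≈ 0.0022173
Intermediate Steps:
L(t) = 15 + 2*t
1/L(218) = 1/(15 + 2*218) = 1/(15 + 436) = 1/451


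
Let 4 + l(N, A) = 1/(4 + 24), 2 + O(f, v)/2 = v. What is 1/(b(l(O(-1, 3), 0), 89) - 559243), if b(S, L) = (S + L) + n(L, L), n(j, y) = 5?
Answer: -28/15656283 ≈ -1.7884e-6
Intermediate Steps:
O(f, v) = -4 + 2*v
l(N, A) = -111/28 (l(N, A) = -4 + 1/(4 + 24) = -4 + 1/28 = -111/28)
b(S, L) = 5 + L + S (b(S, L) = (S + L) + 5 = (L + S) + 5 = 5 + L + S)
1/(b(l(O(-1, 3), 0), 89) - 559243) = 1/((5 + 89 - 111/28) - 559243) = 1/(2521/28 - 559243) = 1/(-15656283/28) = -28/15656283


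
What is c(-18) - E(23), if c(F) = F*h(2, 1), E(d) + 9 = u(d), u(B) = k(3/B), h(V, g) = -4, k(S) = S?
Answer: 1860/23 ≈ 80.870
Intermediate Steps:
u(B) = 3/B
E(d) = -9 + 3/d
c(F) = -4*F (c(F) = F*(-4) = -4*F)
c(-18) - E(23) = -4*(-18) - (-9 + 3/23) = 72 - (-9 + 3*(1/23)) = 72 - (-9 + 3/23) = 72 - 1*(-204/23) = 72 + 204/23 = 1860/23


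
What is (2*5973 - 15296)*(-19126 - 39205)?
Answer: 195408850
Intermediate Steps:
(2*5973 - 15296)*(-19126 - 39205) = (11946 - 15296)*(-58331) = -3350*(-58331) = 195408850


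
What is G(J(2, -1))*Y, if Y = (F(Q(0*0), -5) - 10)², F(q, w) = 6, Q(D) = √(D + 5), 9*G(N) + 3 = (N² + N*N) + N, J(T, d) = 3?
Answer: 32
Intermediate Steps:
G(N) = -⅓ + N/9 + 2*N²/9 (G(N) = -⅓ + ((N² + N*N) + N)/9 = -⅓ + ((N² + N²) + N)/9 = -⅓ + (2*N² + N)/9 = -⅓ + (N + 2*N²)/9 = -⅓ + (N/9 + 2*N²/9) = -⅓ + N/9 + 2*N²/9)
Q(D) = √(5 + D)
Y = 16 (Y = (6 - 10)² = (-4)² = 16)
G(J(2, -1))*Y = (-⅓ + (⅑)*3 + (2/9)*3²)*16 = (-⅓ + ⅓ + (2/9)*9)*16 = (-⅓ + ⅓ + 2)*16 = 2*16 = 32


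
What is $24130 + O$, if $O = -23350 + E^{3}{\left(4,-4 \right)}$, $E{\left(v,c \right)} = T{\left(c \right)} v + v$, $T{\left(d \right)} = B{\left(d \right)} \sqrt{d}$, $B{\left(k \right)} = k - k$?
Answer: $844$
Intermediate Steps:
$B{\left(k \right)} = 0$
$T{\left(d \right)} = 0$ ($T{\left(d \right)} = 0 \sqrt{d} = 0$)
$E{\left(v,c \right)} = v$ ($E{\left(v,c \right)} = 0 v + v = 0 + v = v$)
$O = -23286$ ($O = -23350 + 4^{3} = -23350 + 64 = -23286$)
$24130 + O = 24130 - 23286 = 844$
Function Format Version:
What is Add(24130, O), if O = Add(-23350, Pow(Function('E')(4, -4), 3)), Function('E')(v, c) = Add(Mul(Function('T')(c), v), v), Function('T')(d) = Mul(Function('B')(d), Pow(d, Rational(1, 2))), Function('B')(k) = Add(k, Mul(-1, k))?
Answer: 844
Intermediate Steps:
Function('B')(k) = 0
Function('T')(d) = 0 (Function('T')(d) = Mul(0, Pow(d, Rational(1, 2))) = 0)
Function('E')(v, c) = v (Function('E')(v, c) = Add(Mul(0, v), v) = Add(0, v) = v)
O = -23286 (O = Add(-23350, Pow(4, 3)) = Add(-23350, 64) = -23286)
Add(24130, O) = Add(24130, -23286) = 844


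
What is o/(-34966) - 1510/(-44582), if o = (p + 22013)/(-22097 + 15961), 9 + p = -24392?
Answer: 40483264493/1195641180604 ≈ 0.033859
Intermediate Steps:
p = -24401 (p = -9 - 24392 = -24401)
o = 597/1534 (o = (-24401 + 22013)/(-22097 + 15961) = -2388/(-6136) = -2388*(-1/6136) = 597/1534 ≈ 0.38918)
o/(-34966) - 1510/(-44582) = (597/1534)/(-34966) - 1510/(-44582) = (597/1534)*(-1/34966) - 1510*(-1/44582) = -597/53637844 + 755/22291 = 40483264493/1195641180604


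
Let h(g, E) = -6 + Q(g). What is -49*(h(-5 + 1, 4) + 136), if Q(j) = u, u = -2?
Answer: -6272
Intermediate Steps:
Q(j) = -2
h(g, E) = -8 (h(g, E) = -6 - 2 = -8)
-49*(h(-5 + 1, 4) + 136) = -49*(-8 + 136) = -49*128 = -6272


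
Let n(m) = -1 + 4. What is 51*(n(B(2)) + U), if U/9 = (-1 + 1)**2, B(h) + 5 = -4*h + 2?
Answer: 153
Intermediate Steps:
B(h) = -3 - 4*h (B(h) = -5 + (-4*h + 2) = -5 + (2 - 4*h) = -3 - 4*h)
n(m) = 3
U = 0 (U = 9*(-1 + 1)**2 = 9*0**2 = 9*0 = 0)
51*(n(B(2)) + U) = 51*(3 + 0) = 51*3 = 153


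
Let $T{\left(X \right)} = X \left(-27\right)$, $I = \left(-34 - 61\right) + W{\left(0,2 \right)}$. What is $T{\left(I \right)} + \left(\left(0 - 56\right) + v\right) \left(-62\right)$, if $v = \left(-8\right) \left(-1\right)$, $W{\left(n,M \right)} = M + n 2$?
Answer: $5487$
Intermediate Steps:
$W{\left(n,M \right)} = M + 2 n$
$I = -93$ ($I = \left(-34 - 61\right) + \left(2 + 2 \cdot 0\right) = -95 + \left(2 + 0\right) = -95 + 2 = -93$)
$v = 8$
$T{\left(X \right)} = - 27 X$
$T{\left(I \right)} + \left(\left(0 - 56\right) + v\right) \left(-62\right) = \left(-27\right) \left(-93\right) + \left(\left(0 - 56\right) + 8\right) \left(-62\right) = 2511 + \left(\left(0 - 56\right) + 8\right) \left(-62\right) = 2511 + \left(-56 + 8\right) \left(-62\right) = 2511 - -2976 = 2511 + 2976 = 5487$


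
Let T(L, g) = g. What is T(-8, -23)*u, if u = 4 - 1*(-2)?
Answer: -138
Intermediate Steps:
u = 6 (u = 4 + 2 = 6)
T(-8, -23)*u = -23*6 = -138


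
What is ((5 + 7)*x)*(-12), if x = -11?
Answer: 1584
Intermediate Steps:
((5 + 7)*x)*(-12) = ((5 + 7)*(-11))*(-12) = (12*(-11))*(-12) = -132*(-12) = 1584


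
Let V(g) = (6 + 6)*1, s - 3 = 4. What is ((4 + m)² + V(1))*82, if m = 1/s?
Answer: 117178/49 ≈ 2391.4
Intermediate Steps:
s = 7 (s = 3 + 4 = 7)
V(g) = 12 (V(g) = 12*1 = 12)
m = ⅐ (m = 1/7 = ⅐ ≈ 0.14286)
((4 + m)² + V(1))*82 = ((4 + ⅐)² + 12)*82 = ((29/7)² + 12)*82 = (841/49 + 12)*82 = (1429/49)*82 = 117178/49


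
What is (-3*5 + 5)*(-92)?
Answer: 920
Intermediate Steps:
(-3*5 + 5)*(-92) = (-15 + 5)*(-92) = -10*(-92) = 920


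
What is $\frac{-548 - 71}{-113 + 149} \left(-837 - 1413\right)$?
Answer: $\frac{77375}{2} \approx 38688.0$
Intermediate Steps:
$\frac{-548 - 71}{-113 + 149} \left(-837 - 1413\right) = - \frac{619}{36} \left(-2250\right) = \left(-619\right) \frac{1}{36} \left(-2250\right) = \left(- \frac{619}{36}\right) \left(-2250\right) = \frac{77375}{2}$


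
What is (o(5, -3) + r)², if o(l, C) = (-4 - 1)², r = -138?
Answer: 12769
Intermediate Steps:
o(l, C) = 25 (o(l, C) = (-5)² = 25)
(o(5, -3) + r)² = (25 - 138)² = (-113)² = 12769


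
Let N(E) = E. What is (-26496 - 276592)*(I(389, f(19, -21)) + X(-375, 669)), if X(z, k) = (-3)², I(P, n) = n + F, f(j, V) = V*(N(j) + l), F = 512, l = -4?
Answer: -62436128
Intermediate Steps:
f(j, V) = V*(-4 + j) (f(j, V) = V*(j - 4) = V*(-4 + j))
I(P, n) = 512 + n (I(P, n) = n + 512 = 512 + n)
X(z, k) = 9
(-26496 - 276592)*(I(389, f(19, -21)) + X(-375, 669)) = (-26496 - 276592)*((512 - 21*(-4 + 19)) + 9) = -303088*((512 - 21*15) + 9) = -303088*((512 - 315) + 9) = -303088*(197 + 9) = -303088*206 = -62436128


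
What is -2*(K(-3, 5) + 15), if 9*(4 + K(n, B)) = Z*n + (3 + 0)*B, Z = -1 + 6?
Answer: -22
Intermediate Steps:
Z = 5
K(n, B) = -4 + B/3 + 5*n/9 (K(n, B) = -4 + (5*n + (3 + 0)*B)/9 = -4 + (5*n + 3*B)/9 = -4 + (3*B + 5*n)/9 = -4 + (B/3 + 5*n/9) = -4 + B/3 + 5*n/9)
-2*(K(-3, 5) + 15) = -2*((-4 + (⅓)*5 + (5/9)*(-3)) + 15) = -2*((-4 + 5/3 - 5/3) + 15) = -2*(-4 + 15) = -2*11 = -22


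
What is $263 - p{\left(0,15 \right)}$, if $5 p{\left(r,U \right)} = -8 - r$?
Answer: $\frac{1323}{5} \approx 264.6$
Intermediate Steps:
$p{\left(r,U \right)} = - \frac{8}{5} - \frac{r}{5}$ ($p{\left(r,U \right)} = \frac{-8 - r}{5} = - \frac{8}{5} - \frac{r}{5}$)
$263 - p{\left(0,15 \right)} = 263 - \left(- \frac{8}{5} - 0\right) = 263 - \left(- \frac{8}{5} + 0\right) = 263 - - \frac{8}{5} = 263 + \frac{8}{5} = \frac{1323}{5}$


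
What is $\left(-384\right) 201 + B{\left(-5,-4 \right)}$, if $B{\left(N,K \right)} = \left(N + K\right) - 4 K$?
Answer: $-77177$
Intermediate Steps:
$B{\left(N,K \right)} = N - 3 K$ ($B{\left(N,K \right)} = \left(K + N\right) - 4 K = N - 3 K$)
$\left(-384\right) 201 + B{\left(-5,-4 \right)} = \left(-384\right) 201 - -7 = -77184 + \left(-5 + 12\right) = -77184 + 7 = -77177$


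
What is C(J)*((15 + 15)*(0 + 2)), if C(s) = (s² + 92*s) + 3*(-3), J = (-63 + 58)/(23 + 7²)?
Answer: -398755/432 ≈ -923.04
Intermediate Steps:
J = -5/72 (J = -5/(23 + 49) = -5/72 ≈ -0.069444)
C(s) = -9 + s² + 92*s (C(s) = (s² + 92*s) - 9 = -9 + s² + 92*s)
C(J)*((15 + 15)*(0 + 2)) = (-9 + (-5/72)² + 92*(-5/72))*((15 + 15)*(0 + 2)) = (-9 + 25/5184 - 115/18)*(30*2) = -79751/5184*60 = -398755/432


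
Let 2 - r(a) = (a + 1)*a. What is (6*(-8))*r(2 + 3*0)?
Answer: 192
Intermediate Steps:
r(a) = 2 - a*(1 + a) (r(a) = 2 - (a + 1)*a = 2 - (1 + a)*a = 2 - a*(1 + a))
(6*(-8))*r(2 + 3*0) = (6*(-8))*(2 - (2 + 3*0) - (2 + 3*0)²) = -48*(2 - (2 + 0) - (2 + 0)²) = -48*(2 - 1*2 - 1*2²) = -48*(2 - 2 - 1*4) = -48*(2 - 2 - 4) = -48*(-4) = 192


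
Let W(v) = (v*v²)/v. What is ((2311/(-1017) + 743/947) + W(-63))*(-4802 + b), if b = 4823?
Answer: 26747749315/321033 ≈ 83318.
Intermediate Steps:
W(v) = v² (W(v) = v³/v = v²)
((2311/(-1017) + 743/947) + W(-63))*(-4802 + b) = ((2311/(-1017) + 743/947) + (-63)²)*(-4802 + 4823) = ((2311*(-1/1017) + 743*(1/947)) + 3969)*21 = ((-2311/1017 + 743/947) + 3969)*21 = (-1432886/963099 + 3969)*21 = (3821107045/963099)*21 = 26747749315/321033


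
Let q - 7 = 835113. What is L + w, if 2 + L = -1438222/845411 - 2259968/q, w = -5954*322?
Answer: -84598555900732768/44126227145 ≈ -1.9172e+6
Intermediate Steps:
q = 835120 (q = 7 + 835113 = 835120)
w = -1917188
L = -282733064508/44126227145 (L = -2 + (-1438222/845411 - 2259968/835120) = -2 + (-1438222*1/845411 - 2259968*1/835120) = -2 + (-1438222/845411 - 141248/52195) = -2 - 194480610218/44126227145 = -282733064508/44126227145 ≈ -6.4074)
L + w = -282733064508/44126227145 - 1917188 = -84598555900732768/44126227145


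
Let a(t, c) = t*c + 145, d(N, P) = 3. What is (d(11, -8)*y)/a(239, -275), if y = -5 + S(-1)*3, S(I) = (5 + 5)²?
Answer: -59/4372 ≈ -0.013495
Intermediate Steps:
S(I) = 100 (S(I) = 10² = 100)
y = 295 (y = -5 + 100*3 = -5 + 300 = 295)
a(t, c) = 145 + c*t (a(t, c) = c*t + 145 = 145 + c*t)
(d(11, -8)*y)/a(239, -275) = (3*295)/(145 - 275*239) = 885/(145 - 65725) = 885/(-65580) = 885*(-1/65580) = -59/4372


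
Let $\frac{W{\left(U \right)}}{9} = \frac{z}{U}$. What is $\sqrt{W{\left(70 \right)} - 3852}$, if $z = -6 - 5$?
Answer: $\frac{3 i \sqrt{2097970}}{70} \approx 62.076 i$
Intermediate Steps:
$z = -11$
$W{\left(U \right)} = - \frac{99}{U}$ ($W{\left(U \right)} = 9 \left(- \frac{11}{U}\right) = - \frac{99}{U}$)
$\sqrt{W{\left(70 \right)} - 3852} = \sqrt{- \frac{99}{70} - 3852} = \sqrt{- \frac{269739}{70}} = \frac{3 i \sqrt{2097970}}{70}$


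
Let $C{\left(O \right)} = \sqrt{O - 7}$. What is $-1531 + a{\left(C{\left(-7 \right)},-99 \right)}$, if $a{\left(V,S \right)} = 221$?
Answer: $-1310$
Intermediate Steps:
$C{\left(O \right)} = \sqrt{-7 + O}$
$-1531 + a{\left(C{\left(-7 \right)},-99 \right)} = -1531 + 221 = -1310$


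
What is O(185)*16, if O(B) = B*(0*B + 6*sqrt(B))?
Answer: 17760*sqrt(185) ≈ 2.4156e+5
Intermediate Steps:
O(B) = 6*B**(3/2) (O(B) = B*(0 + 6*sqrt(B)) = B*(6*sqrt(B)) = 6*B**(3/2))
O(185)*16 = (6*185**(3/2))*16 = (6*(185*sqrt(185)))*16 = (1110*sqrt(185))*16 = 17760*sqrt(185)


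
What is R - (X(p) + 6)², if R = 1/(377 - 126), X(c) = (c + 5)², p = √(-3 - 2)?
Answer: -44175/251 - 520*I*√5 ≈ -176.0 - 1162.8*I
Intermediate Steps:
p = I*√5 (p = √(-5) = I*√5 ≈ 2.2361*I)
X(c) = (5 + c)²
R = 1/251 ≈ 0.0039841
R - (X(p) + 6)² = 1/251 - ((5 + I*√5)² + 6)² = 1/251 - (6 + (5 + I*√5)²)²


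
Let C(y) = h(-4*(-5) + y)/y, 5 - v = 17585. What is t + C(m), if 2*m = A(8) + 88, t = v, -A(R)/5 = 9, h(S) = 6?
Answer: -755928/43 ≈ -17580.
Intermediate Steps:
A(R) = -45 (A(R) = -5*9 = -45)
v = -17580 (v = 5 - 1*17585 = 5 - 17585 = -17580)
t = -17580
m = 43/2 (m = (-45 + 88)/2 = (1/2)*43 = 43/2 ≈ 21.500)
C(y) = 6/y
t + C(m) = -17580 + 6/(43/2) = -17580 + 6*(2/43) = -17580 + 12/43 = -755928/43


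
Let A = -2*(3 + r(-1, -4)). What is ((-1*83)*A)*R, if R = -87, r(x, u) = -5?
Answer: 28884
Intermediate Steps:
A = 4 (A = -2*(3 - 5) = -2*(-2) = 4)
((-1*83)*A)*R = (-1*83*4)*(-87) = -83*4*(-87) = -332*(-87) = 28884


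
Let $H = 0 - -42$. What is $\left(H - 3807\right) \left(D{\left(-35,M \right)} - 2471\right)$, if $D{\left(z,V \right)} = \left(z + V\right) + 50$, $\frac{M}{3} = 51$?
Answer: $8670795$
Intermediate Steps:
$M = 153$ ($M = 3 \cdot 51 = 153$)
$D{\left(z,V \right)} = 50 + V + z$ ($D{\left(z,V \right)} = \left(V + z\right) + 50 = 50 + V + z$)
$H = 42$ ($H = 0 + 42 = 42$)
$\left(H - 3807\right) \left(D{\left(-35,M \right)} - 2471\right) = \left(42 - 3807\right) \left(\left(50 + 153 - 35\right) - 2471\right) = - 3765 \left(168 - 2471\right) = \left(-3765\right) \left(-2303\right) = 8670795$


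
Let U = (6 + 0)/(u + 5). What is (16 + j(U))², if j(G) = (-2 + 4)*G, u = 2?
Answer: 15376/49 ≈ 313.80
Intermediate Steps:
U = 6/7 (U = (6 + 0)/(2 + 5) = 6/7 ≈ 0.85714)
j(G) = 2*G
(16 + j(U))² = (16 + 2*(6/7))² = (16 + 12/7)² = (124/7)² = 15376/49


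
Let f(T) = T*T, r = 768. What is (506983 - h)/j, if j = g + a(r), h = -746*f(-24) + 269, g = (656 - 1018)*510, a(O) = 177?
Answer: -936410/184443 ≈ -5.0770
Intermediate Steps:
f(T) = T²
g = -184620 (g = -362*510 = -184620)
h = -429427 (h = -746*(-24)² + 269 = -746*576 + 269 = -429696 + 269 = -429427)
j = -184443 (j = -184620 + 177 = -184443)
(506983 - h)/j = (506983 - 1*(-429427))/(-184443) = (506983 + 429427)*(-1/184443) = 936410*(-1/184443) = -936410/184443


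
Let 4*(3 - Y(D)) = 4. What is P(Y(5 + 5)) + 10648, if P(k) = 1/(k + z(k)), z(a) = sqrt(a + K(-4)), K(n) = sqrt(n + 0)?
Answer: (21297 + 10648*sqrt(2 + 2*I))/(2 + sqrt(2)*sqrt(1 + I)) ≈ 10648.0 - 0.04934*I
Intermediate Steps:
K(n) = sqrt(n)
z(a) = sqrt(a + 2*I) (z(a) = sqrt(a + sqrt(-4)) = sqrt(a + 2*I))
Y(D) = 2 (Y(D) = 3 - 1/4*4 = 3 - 1 = 2)
P(k) = 1/(k + sqrt(k + 2*I))
P(Y(5 + 5)) + 10648 = 1/(2 + sqrt(2 + 2*I)) + 10648 = 10648 + 1/(2 + sqrt(2 + 2*I))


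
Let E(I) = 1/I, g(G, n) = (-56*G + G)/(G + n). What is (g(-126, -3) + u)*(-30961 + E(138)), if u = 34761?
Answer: -2125503051607/1978 ≈ -1.0746e+9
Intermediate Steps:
g(G, n) = -55*G/(G + n) (g(G, n) = (-55*G)/(G + n) = -55*G/(G + n))
(g(-126, -3) + u)*(-30961 + E(138)) = (-55*(-126)/(-126 - 3) + 34761)*(-30961 + 1/138) = (-55*(-126)/(-129) + 34761)*(-30961 + 1/138) = (-55*(-126)*(-1/129) + 34761)*(-4272617/138) = (-2310/43 + 34761)*(-4272617/138) = (1492413/43)*(-4272617/138) = -2125503051607/1978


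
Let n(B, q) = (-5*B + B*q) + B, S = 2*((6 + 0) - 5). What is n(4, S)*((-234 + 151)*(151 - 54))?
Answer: 64408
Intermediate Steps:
S = 2 (S = 2*(6 - 5) = 2*1 = 2)
n(B, q) = -4*B + B*q
n(4, S)*((-234 + 151)*(151 - 54)) = (4*(-4 + 2))*((-234 + 151)*(151 - 54)) = (4*(-2))*(-83*97) = -8*(-8051) = 64408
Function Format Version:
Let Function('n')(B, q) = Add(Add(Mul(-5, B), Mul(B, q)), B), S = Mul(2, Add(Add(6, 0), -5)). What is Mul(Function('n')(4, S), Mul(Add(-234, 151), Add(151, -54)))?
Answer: 64408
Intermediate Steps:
S = 2 (S = Mul(2, Add(6, -5)) = Mul(2, 1) = 2)
Function('n')(B, q) = Add(Mul(-4, B), Mul(B, q))
Mul(Function('n')(4, S), Mul(Add(-234, 151), Add(151, -54))) = Mul(Mul(4, Add(-4, 2)), Mul(Add(-234, 151), Add(151, -54))) = Mul(Mul(4, -2), Mul(-83, 97)) = Mul(-8, -8051) = 64408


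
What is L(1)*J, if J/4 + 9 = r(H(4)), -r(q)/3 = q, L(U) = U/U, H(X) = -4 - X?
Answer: 60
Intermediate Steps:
L(U) = 1
r(q) = -3*q
J = 60 (J = -36 + 4*(-3*(-4 - 1*4)) = -36 + 4*(-3*(-4 - 4)) = -36 + 4*(-3*(-8)) = -36 + 4*24 = -36 + 96 = 60)
L(1)*J = 1*60 = 60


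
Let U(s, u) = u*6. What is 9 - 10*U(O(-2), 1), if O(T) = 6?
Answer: -51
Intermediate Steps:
U(s, u) = 6*u
9 - 10*U(O(-2), 1) = 9 - 60 = -51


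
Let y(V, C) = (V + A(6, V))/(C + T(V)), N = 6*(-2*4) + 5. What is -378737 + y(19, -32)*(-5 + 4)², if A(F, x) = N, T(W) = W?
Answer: -4923557/13 ≈ -3.7874e+5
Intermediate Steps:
N = -43 (N = 6*(-8) + 5 = -48 + 5 = -43)
A(F, x) = -43
y(V, C) = (-43 + V)/(C + V) (y(V, C) = (V - 43)/(C + V) = (-43 + V)/(C + V))
-378737 + y(19, -32)*(-5 + 4)² = -378737 + ((-43 + 19)/(-32 + 19))*(-5 + 4)² = -378737 + (-24/(-13))*(-1)² = -378737 - 1/13*(-24)*1 = -378737 + (24/13)*1 = -378737 + 24/13 = -4923557/13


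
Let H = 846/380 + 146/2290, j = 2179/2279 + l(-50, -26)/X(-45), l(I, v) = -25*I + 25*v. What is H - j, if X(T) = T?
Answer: 4363192247/297477870 ≈ 14.667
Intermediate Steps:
j = -84623/6837 (j = 2179/2279 + (-25*(-50) + 25*(-26))/(-45) = 2179*(1/2279) + (1250 - 650)*(-1/45) = 2179/2279 + 600*(-1/45) = 2179/2279 - 40/3 = -84623/6837 ≈ -12.377)
H = 99641/43510 (H = 846*(1/380) + 146*(1/2290) = 423/190 + 73/1145 = 99641/43510 ≈ 2.2901)
H - j = 99641/43510 - 1*(-84623/6837) = 99641/43510 + 84623/6837 = 4363192247/297477870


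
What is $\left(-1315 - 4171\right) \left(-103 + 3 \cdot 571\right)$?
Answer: $-8832460$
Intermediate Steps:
$\left(-1315 - 4171\right) \left(-103 + 3 \cdot 571\right) = - 5486 \left(-103 + 1713\right) = \left(-5486\right) 1610 = -8832460$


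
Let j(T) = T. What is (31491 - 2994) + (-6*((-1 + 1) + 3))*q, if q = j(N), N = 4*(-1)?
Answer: 28569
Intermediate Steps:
N = -4
q = -4
(31491 - 2994) + (-6*((-1 + 1) + 3))*q = (31491 - 2994) - 6*((-1 + 1) + 3)*(-4) = 28497 - 6*(0 + 3)*(-4) = 28497 - 6*3*(-4) = 28497 - 18*(-4) = 28497 + 72 = 28569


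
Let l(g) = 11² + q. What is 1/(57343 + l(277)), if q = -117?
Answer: 1/57347 ≈ 1.7438e-5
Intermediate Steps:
l(g) = 4 (l(g) = 11² - 117 = 121 - 117 = 4)
1/(57343 + l(277)) = 1/(57343 + 4) = 1/57347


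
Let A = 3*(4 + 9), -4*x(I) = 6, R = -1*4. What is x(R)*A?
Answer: -117/2 ≈ -58.500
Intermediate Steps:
R = -4
x(I) = -3/2 (x(I) = -1/4*6 = -3/2)
A = 39 (A = 3*13 = 39)
x(R)*A = -3/2*39 = -117/2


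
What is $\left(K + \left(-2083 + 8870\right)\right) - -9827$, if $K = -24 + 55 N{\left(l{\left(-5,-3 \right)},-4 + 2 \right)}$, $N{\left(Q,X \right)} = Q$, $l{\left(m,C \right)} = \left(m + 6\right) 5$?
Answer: $16865$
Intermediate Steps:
$l{\left(m,C \right)} = 30 + 5 m$ ($l{\left(m,C \right)} = \left(6 + m\right) 5 = 30 + 5 m$)
$K = 251$ ($K = -24 + 55 \left(30 + 5 \left(-5\right)\right) = -24 + 55 \left(30 - 25\right) = -24 + 55 \cdot 5 = -24 + 275 = 251$)
$\left(K + \left(-2083 + 8870\right)\right) - -9827 = \left(251 + \left(-2083 + 8870\right)\right) - -9827 = \left(251 + 6787\right) + 9827 = 7038 + 9827 = 16865$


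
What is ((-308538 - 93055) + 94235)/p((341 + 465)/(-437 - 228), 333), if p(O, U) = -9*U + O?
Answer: 204393070/1993811 ≈ 102.51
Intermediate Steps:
p(O, U) = O - 9*U
((-308538 - 93055) + 94235)/p((341 + 465)/(-437 - 228), 333) = ((-308538 - 93055) + 94235)/((341 + 465)/(-437 - 228) - 9*333) = (-401593 + 94235)/(806/(-665) - 2997) = -307358/(806*(-1/665) - 2997) = -307358/(-806/665 - 2997) = -307358/(-1993811/665) = -307358*(-665/1993811) = 204393070/1993811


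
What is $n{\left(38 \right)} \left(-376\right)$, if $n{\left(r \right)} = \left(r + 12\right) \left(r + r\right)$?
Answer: $-1428800$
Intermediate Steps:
$n{\left(r \right)} = 2 r \left(12 + r\right)$ ($n{\left(r \right)} = \left(12 + r\right) 2 r = 2 r \left(12 + r\right)$)
$n{\left(38 \right)} \left(-376\right) = 2 \cdot 38 \left(12 + 38\right) \left(-376\right) = 2 \cdot 38 \cdot 50 \left(-376\right) = 3800 \left(-376\right) = -1428800$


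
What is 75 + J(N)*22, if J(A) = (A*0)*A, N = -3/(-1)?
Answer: 75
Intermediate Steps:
N = 3 (N = -3*(-1) = 3)
J(A) = 0 (J(A) = 0*A = 0)
75 + J(N)*22 = 75 + 0*22 = 75 + 0 = 75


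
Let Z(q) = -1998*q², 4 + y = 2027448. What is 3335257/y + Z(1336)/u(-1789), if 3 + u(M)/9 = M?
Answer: 3138181254037/14192108 ≈ 2.2112e+5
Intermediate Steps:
y = 2027444 (y = -4 + 2027448 = 2027444)
u(M) = -27 + 9*M
3335257/y + Z(1336)/u(-1789) = 3335257/2027444 + (-1998*1336²)/(-27 + 9*(-1789)) = 3335257*(1/2027444) + (-1998*1784896)/(-27 - 16101) = 3335257/2027444 - 3566222208/(-16128) = 3335257/2027444 - 3566222208*(-1/16128) = 3335257/2027444 + 3095679/14 = 3138181254037/14192108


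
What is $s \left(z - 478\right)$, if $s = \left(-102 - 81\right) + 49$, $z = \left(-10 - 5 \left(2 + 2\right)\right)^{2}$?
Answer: $-56548$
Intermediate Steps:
$z = 900$ ($z = \left(-10 - 20\right)^{2} = \left(-30\right)^{2} = 900$)
$s = -134$ ($s = -183 + 49 = -134$)
$s \left(z - 478\right) = - 134 \left(900 - 478\right) = \left(-134\right) 422 = -56548$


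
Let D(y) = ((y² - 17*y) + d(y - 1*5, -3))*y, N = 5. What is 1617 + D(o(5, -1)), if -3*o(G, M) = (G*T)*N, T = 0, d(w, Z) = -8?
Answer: 1617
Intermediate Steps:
o(G, M) = 0 (o(G, M) = -G*0*5/3 = -0*5 = -⅓*0 = 0)
D(y) = y*(-8 + y² - 17*y) (D(y) = ((y² - 17*y) - 8)*y = (-8 + y² - 17*y)*y = y*(-8 + y² - 17*y))
1617 + D(o(5, -1)) = 1617 + 0*(-8 + 0² - 17*0) = 1617 + 0*(-8 + 0 + 0) = 1617 + 0*(-8) = 1617 + 0 = 1617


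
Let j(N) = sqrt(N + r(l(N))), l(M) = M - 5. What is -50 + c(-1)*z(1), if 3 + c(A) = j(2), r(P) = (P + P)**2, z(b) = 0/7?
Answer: -50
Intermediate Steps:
z(b) = 0 (z(b) = 0*(1/7) = 0)
l(M) = -5 + M
r(P) = 4*P**2 (r(P) = (2*P)**2 = 4*P**2)
j(N) = sqrt(N + 4*(-5 + N)**2)
c(A) = -3 + sqrt(38) (c(A) = -3 + sqrt(2 + 4*(-5 + 2)**2) = -3 + sqrt(2 + 4*(-3)**2) = -3 + sqrt(2 + 4*9) = -3 + sqrt(2 + 36) = -3 + sqrt(38))
-50 + c(-1)*z(1) = -50 + (-3 + sqrt(38))*0 = -50 + 0 = -50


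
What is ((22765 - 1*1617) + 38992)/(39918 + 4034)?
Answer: 15035/10988 ≈ 1.3683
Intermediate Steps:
((22765 - 1*1617) + 38992)/(39918 + 4034) = ((22765 - 1617) + 38992)/43952 = (21148 + 38992)*(1/43952) = 60140*(1/43952) = 15035/10988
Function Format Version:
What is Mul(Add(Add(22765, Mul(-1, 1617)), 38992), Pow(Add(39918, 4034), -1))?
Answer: Rational(15035, 10988) ≈ 1.3683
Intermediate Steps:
Mul(Add(Add(22765, Mul(-1, 1617)), 38992), Pow(Add(39918, 4034), -1)) = Mul(Add(Add(22765, -1617), 38992), Pow(43952, -1)) = Mul(Add(21148, 38992), Rational(1, 43952)) = Mul(60140, Rational(1, 43952)) = Rational(15035, 10988)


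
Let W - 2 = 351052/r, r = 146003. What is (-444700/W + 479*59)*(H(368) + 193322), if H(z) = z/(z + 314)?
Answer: -118544924284381482/8433953 ≈ -1.4056e+10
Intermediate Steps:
W = 49466/11231 (W = 2 + 351052/146003 = 2 + 351052*(1/146003) = 2 + 27004/11231 = 49466/11231 ≈ 4.4044)
H(z) = z/(314 + z)
(-444700/W + 479*59)*(H(368) + 193322) = (-444700/49466/11231 + 479*59)*(368/(314 + 368) + 193322) = (-444700*11231/49466 + 28261)*(368/682 + 193322) = (-2497212850/24733 + 28261)*(368*(1/682) + 193322) = -1798233537*(184/341 + 193322)/24733 = -1798233537/24733*65922986/341 = -118544924284381482/8433953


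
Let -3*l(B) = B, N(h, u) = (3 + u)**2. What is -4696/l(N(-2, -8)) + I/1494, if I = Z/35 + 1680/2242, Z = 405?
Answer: 55053976603/97695150 ≈ 563.53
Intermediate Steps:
l(B) = -B/3
I = 96681/7847 (I = 405/35 + 1680/2242 = 405*(1/35) + 1680*(1/2242) = 81/7 + 840/1121 = 96681/7847 ≈ 12.321)
-4696/l(N(-2, -8)) + I/1494 = -4696*(-3/(3 - 8)**2) + (96681/7847)/1494 = -4696/((-1/3*(-5)**2)) + (96681/7847)*(1/1494) = -4696/((-1/3*25)) + 32227/3907806 = -4696/(-25/3) + 32227/3907806 = -4696*(-3/25) + 32227/3907806 = 14088/25 + 32227/3907806 = 55053976603/97695150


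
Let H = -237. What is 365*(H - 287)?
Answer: -191260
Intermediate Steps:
365*(H - 287) = 365*(-237 - 287) = 365*(-524) = -191260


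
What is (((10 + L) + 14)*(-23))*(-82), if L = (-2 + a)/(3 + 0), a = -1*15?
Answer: 103730/3 ≈ 34577.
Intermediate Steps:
a = -15
L = -17/3 (L = (-2 - 15)/(3 + 0) = -17/3 ≈ -5.6667)
(((10 + L) + 14)*(-23))*(-82) = (((10 - 17/3) + 14)*(-23))*(-82) = ((13/3 + 14)*(-23))*(-82) = ((55/3)*(-23))*(-82) = -1265/3*(-82) = 103730/3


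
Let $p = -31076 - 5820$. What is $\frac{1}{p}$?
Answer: $- \frac{1}{36896} \approx -2.7103 \cdot 10^{-5}$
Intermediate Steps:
$p = -36896$
$\frac{1}{p} = \frac{1}{-36896} = - \frac{1}{36896}$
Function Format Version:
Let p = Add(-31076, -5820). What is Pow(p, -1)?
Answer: Rational(-1, 36896) ≈ -2.7103e-5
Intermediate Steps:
p = -36896
Pow(p, -1) = Pow(-36896, -1) = Rational(-1, 36896)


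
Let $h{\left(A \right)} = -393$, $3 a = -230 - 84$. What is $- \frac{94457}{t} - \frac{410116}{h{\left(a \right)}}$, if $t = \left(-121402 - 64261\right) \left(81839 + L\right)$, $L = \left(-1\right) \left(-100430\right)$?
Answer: $\frac{13878575380075853}{13299359473371} \approx 1043.6$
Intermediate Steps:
$L = 100430$
$a = - \frac{314}{3}$ ($a = \frac{-230 - 84}{3} = \frac{1}{3} \left(-314\right) = - \frac{314}{3} \approx -104.67$)
$t = -33840609347$ ($t = \left(-121402 - 64261\right) \left(81839 + 100430\right) = \left(-185663\right) 182269 = -33840609347$)
$- \frac{94457}{t} - \frac{410116}{h{\left(a \right)}} = - \frac{94457}{-33840609347} - \frac{410116}{-393} = \left(-94457\right) \left(- \frac{1}{33840609347}\right) - - \frac{410116}{393} = \frac{94457}{33840609347} + \frac{410116}{393} = \frac{13878575380075853}{13299359473371}$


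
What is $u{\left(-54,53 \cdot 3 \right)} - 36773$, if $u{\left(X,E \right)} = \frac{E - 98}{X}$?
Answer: $- \frac{1985803}{54} \approx -36774.0$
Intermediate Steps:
$u{\left(X,E \right)} = \frac{-98 + E}{X}$
$u{\left(-54,53 \cdot 3 \right)} - 36773 = \frac{-98 + 53 \cdot 3}{-54} - 36773 = - \frac{-98 + 159}{54} - 36773 = \left(- \frac{1}{54}\right) 61 - 36773 = - \frac{61}{54} - 36773 = - \frac{1985803}{54}$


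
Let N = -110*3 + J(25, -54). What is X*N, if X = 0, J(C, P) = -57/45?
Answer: 0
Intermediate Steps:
J(C, P) = -19/15 (J(C, P) = -57/45 = -1*19/15 = -19/15)
N = -4969/15 (N = -110*3 - 19/15 = -330 - 19/15 = -4969/15 ≈ -331.27)
X*N = 0*(-4969/15) = 0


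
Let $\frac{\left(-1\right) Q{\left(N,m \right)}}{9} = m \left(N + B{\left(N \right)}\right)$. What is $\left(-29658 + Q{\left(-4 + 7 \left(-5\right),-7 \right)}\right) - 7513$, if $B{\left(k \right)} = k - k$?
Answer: $-39628$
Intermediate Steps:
$B{\left(k \right)} = 0$
$Q{\left(N,m \right)} = - 9 N m$ ($Q{\left(N,m \right)} = - 9 m \left(N + 0\right) = - 9 m N = - 9 N m$)
$\left(-29658 + Q{\left(-4 + 7 \left(-5\right),-7 \right)}\right) - 7513 = \left(-29658 - 9 \left(-4 + 7 \left(-5\right)\right) \left(-7\right)\right) - 7513 = \left(-29658 - 9 \left(-4 - 35\right) \left(-7\right)\right) - 7513 = \left(-29658 - \left(-351\right) \left(-7\right)\right) - 7513 = \left(-29658 - 2457\right) - 7513 = -32115 - 7513 = -39628$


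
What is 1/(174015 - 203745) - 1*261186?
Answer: -7765059781/29730 ≈ -2.6119e+5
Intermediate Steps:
1/(174015 - 203745) - 1*261186 = 1/(-29730) - 261186 = -1/29730 - 261186 = -7765059781/29730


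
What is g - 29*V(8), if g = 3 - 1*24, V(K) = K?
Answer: -253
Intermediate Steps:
g = -21 (g = 3 - 24 = -21)
g - 29*V(8) = -21 - 29*8 = -21 - 232 = -253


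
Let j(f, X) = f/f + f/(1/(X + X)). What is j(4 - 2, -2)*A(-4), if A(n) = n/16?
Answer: 7/4 ≈ 1.7500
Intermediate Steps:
A(n) = n/16 (A(n) = n*(1/16) = n/16)
j(f, X) = 1 + 2*X*f (j(f, X) = 1 + f/(1/(2*X)) = 1 + f/((1/(2*X))) = 1 + f*(2*X) = 1 + 2*X*f)
j(4 - 2, -2)*A(-4) = (1 + 2*(-2)*(4 - 2))*((1/16)*(-4)) = (1 + 2*(-2)*2)*(-¼) = (1 - 8)*(-¼) = -7*(-¼) = 7/4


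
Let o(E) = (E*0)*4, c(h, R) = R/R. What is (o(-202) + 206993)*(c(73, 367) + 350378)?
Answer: 72526000347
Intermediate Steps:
c(h, R) = 1
o(E) = 0 (o(E) = 0*4 = 0)
(o(-202) + 206993)*(c(73, 367) + 350378) = (0 + 206993)*(1 + 350378) = 206993*350379 = 72526000347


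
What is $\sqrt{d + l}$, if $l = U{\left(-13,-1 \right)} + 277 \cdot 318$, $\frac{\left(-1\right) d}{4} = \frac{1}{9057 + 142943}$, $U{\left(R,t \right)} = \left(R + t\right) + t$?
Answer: $\frac{\sqrt{317936309905}}{1900} \approx 296.77$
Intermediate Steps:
$U{\left(R,t \right)} = R + 2 t$
$d = - \frac{1}{38000}$ ($d = - \frac{4}{9057 + 142943} = - \frac{4}{152000} = \left(-4\right) \frac{1}{152000} = - \frac{1}{38000} \approx -2.6316 \cdot 10^{-5}$)
$l = 88071$ ($l = \left(-13 + 2 \left(-1\right)\right) + 277 \cdot 318 = \left(-13 - 2\right) + 88086 = -15 + 88086 = 88071$)
$\sqrt{d + l} = \sqrt{- \frac{1}{38000} + 88071} = \sqrt{\frac{3346697999}{38000}} = \frac{\sqrt{317936309905}}{1900}$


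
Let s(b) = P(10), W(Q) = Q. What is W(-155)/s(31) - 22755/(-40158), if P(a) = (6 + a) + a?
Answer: -469405/87009 ≈ -5.3949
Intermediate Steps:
P(a) = 6 + 2*a
s(b) = 26 (s(b) = 6 + 2*10 = 6 + 20 = 26)
W(-155)/s(31) - 22755/(-40158) = -155/26 - 22755/(-40158) = -155*1/26 - 22755*(-1/40158) = -155/26 + 7585/13386 = -469405/87009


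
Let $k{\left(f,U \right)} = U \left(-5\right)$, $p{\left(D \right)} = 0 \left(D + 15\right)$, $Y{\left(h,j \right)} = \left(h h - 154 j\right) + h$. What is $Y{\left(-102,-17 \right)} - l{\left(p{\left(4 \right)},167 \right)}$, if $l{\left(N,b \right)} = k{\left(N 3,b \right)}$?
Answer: $13755$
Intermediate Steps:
$Y{\left(h,j \right)} = h + h^{2} - 154 j$ ($Y{\left(h,j \right)} = \left(h^{2} - 154 j\right) + h = h + h^{2} - 154 j$)
$p{\left(D \right)} = 0$ ($p{\left(D \right)} = 0 \left(15 + D\right) = 0$)
$k{\left(f,U \right)} = - 5 U$
$l{\left(N,b \right)} = - 5 b$
$Y{\left(-102,-17 \right)} - l{\left(p{\left(4 \right)},167 \right)} = \left(-102 + \left(-102\right)^{2} - -2618\right) - \left(-5\right) 167 = \left(-102 + 10404 + 2618\right) - -835 = 12920 + 835 = 13755$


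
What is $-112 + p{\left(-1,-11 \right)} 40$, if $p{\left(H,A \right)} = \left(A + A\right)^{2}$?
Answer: $19248$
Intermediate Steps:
$p{\left(H,A \right)} = 4 A^{2}$ ($p{\left(H,A \right)} = \left(2 A\right)^{2} = 4 A^{2}$)
$-112 + p{\left(-1,-11 \right)} 40 = -112 + 4 \left(-11\right)^{2} \cdot 40 = -112 + 4 \cdot 121 \cdot 40 = -112 + 484 \cdot 40 = -112 + 19360 = 19248$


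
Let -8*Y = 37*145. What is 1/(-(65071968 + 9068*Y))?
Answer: -2/117981481 ≈ -1.6952e-8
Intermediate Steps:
Y = -5365/8 (Y = -37*145/8 = -⅛*5365 = -5365/8 ≈ -670.63)
1/(-(65071968 + 9068*Y)) = 1/(-9068/(1/(-5365/8 + 7176))) = 1/(-9068/(1/(52043/8))) = 1/(-9068/8/52043) = 1/(-9068*52043/8) = 1/(-117981481/2) = -2/117981481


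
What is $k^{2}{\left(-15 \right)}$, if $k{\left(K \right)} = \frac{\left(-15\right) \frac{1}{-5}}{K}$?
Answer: $\frac{1}{25} \approx 0.04$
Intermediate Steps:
$k{\left(K \right)} = \frac{3}{K}$ ($k{\left(K \right)} = \frac{\left(-15\right) \left(- \frac{1}{5}\right)}{K} = \frac{3}{K}$)
$k^{2}{\left(-15 \right)} = \left(\frac{3}{-15}\right)^{2} = \left(3 \left(- \frac{1}{15}\right)\right)^{2} = \left(- \frac{1}{5}\right)^{2} = \frac{1}{25}$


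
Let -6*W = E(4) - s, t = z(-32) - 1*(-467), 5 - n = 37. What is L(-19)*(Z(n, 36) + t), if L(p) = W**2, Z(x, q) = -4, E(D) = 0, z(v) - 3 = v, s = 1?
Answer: 217/18 ≈ 12.056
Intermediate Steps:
n = -32 (n = 5 - 1*37 = 5 - 37 = -32)
z(v) = 3 + v
t = 438 (t = (3 - 32) - 1*(-467) = -29 + 467 = 438)
W = 1/6 (W = -(0 - 1*1)/6 = -(0 - 1)/6 = -1/6*(-1) = 1/6 ≈ 0.16667)
L(p) = 1/36 (L(p) = (1/6)**2 = 1/36)
L(-19)*(Z(n, 36) + t) = (-4 + 438)/36 = (1/36)*434 = 217/18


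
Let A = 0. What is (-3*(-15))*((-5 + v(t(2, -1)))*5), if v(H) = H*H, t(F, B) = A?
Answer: -1125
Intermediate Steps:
t(F, B) = 0
v(H) = H**2
(-3*(-15))*((-5 + v(t(2, -1)))*5) = (-3*(-15))*((-5 + 0**2)*5) = 45*((-5 + 0)*5) = 45*(-5*5) = 45*(-25) = -1125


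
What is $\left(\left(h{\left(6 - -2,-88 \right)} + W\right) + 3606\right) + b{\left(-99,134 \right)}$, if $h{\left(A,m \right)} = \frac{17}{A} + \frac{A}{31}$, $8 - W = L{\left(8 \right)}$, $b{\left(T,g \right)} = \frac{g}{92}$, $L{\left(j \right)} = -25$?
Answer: $\frac{20778757}{5704} \approx 3642.8$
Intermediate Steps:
$b{\left(T,g \right)} = \frac{g}{92}$ ($b{\left(T,g \right)} = g \frac{1}{92} = \frac{g}{92}$)
$W = 33$ ($W = 8 - -25 = 8 + 25 = 33$)
$h{\left(A,m \right)} = \frac{17}{A} + \frac{A}{31}$ ($h{\left(A,m \right)} = \frac{17}{A} + A \frac{1}{31} = \frac{17}{A} + \frac{A}{31}$)
$\left(\left(h{\left(6 - -2,-88 \right)} + W\right) + 3606\right) + b{\left(-99,134 \right)} = \left(\left(\left(\frac{17}{6 - -2} + \frac{6 - -2}{31}\right) + 33\right) + 3606\right) + \frac{1}{92} \cdot 134 = \left(\left(\left(\frac{17}{6 + 2} + \frac{6 + 2}{31}\right) + 33\right) + 3606\right) + \frac{67}{46} = \left(\left(\left(\frac{17}{8} + \frac{1}{31} \cdot 8\right) + 33\right) + 3606\right) + \frac{67}{46} = \left(\left(\left(17 \cdot \frac{1}{8} + \frac{8}{31}\right) + 33\right) + 3606\right) + \frac{67}{46} = \left(\left(\left(\frac{17}{8} + \frac{8}{31}\right) + 33\right) + 3606\right) + \frac{67}{46} = \left(\left(\frac{591}{248} + 33\right) + 3606\right) + \frac{67}{46} = \left(\frac{8775}{248} + 3606\right) + \frac{67}{46} = \frac{903063}{248} + \frac{67}{46} = \frac{20778757}{5704}$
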